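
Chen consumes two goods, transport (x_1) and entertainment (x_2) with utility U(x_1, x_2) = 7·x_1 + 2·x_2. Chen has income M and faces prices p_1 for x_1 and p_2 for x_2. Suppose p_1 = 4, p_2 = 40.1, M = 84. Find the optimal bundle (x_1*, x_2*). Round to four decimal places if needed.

x_1* = 21, x_2* = 0

Linear utility — the consumer picks whichever good has higher MU/price: 7/4 = 1.75 vs 2/40.1 = 0.0499.
x_1 gives more utility per dollar, so spend all income on x_1: x_1* = M/p_1, x_2* = 0.
Numerically: x_1* = 21, x_2* = 0.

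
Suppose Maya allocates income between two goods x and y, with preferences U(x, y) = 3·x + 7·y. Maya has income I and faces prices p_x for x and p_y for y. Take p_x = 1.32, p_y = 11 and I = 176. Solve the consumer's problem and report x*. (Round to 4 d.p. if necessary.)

x* = 133.3333

Perfect substitutes: compare marginal utility per dollar. 3/p_x vs 7/p_y → 2.2727 vs 0.6364.
x gives more utility per dollar, so spend all income on x: x* = I/p_x, y* = 0.
Numerically: x* = 133.3333, y* = 0.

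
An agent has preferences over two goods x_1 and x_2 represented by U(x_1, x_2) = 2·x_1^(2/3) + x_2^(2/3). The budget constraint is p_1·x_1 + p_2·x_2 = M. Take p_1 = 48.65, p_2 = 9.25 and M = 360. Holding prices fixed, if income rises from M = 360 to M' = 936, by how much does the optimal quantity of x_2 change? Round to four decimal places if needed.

Δx_2* = 48.3012

MU_x_1 ∝ 2·x_1^(-1/3), MU_x_2 ∝ x_2^(-1/3), so MRS = 2·(x_2/x_1)^(1/3) = p_1/p_2.
Hence x_2/x_1 = ((1/2)·p_1/p_2)^(1/(1/3)), i.e. raised to the 3 power.
Substitute x_2 = (x_2/x_1)·x_1 into the budget: x_1* = M/(p_1 + p_2·(x_2/x_1)).
Numerically x_2/x_1 = 18.185839, so x_1* = 360/(48.65 + 9.25·18.185839) = 1.66 and x_2* = 18.185839·1.66 = 30.1883.
At M' = 936: x_2* = 78.4895. Change: 78.4895 − 30.1883 = 48.3012.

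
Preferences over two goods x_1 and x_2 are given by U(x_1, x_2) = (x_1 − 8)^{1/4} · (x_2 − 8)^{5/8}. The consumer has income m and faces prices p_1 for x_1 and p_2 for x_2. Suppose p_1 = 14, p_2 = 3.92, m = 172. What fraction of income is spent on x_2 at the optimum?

share on x_2 = 0.3013

MRS = (2/5)·(x_2−8)/(x_1−8). Tangency with p_1/p_2 gives x_2−8 = (5/2)·(p_1/p_2)·(x_1−8).
After buying the subsistence bundle (8, 8), a share 2/7 of the remaining income goes to x_1: x_1* = 8 + 2/7·(m − 8p_1 − 8p_2)/p_1.
Discretionary income = 172 − 8·14 − 8·3.92 = 28.64; x_1* = 8 + 2/7·28.64/14 = 8.5845; x_2* = 8 + 5/7·28.64/3.92 = 13.2187.
Expenditure on x_2: 3.92·13.2187 = 51.8171; share = 0.3013.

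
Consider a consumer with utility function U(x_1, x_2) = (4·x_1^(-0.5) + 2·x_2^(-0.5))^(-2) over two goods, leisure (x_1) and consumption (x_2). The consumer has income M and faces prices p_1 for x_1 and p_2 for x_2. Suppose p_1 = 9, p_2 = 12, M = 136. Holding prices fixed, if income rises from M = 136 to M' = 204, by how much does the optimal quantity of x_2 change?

Δx_2* = 2.3203

From the CES first-order condition, 2·(x_2/x_1)^(1.5) = p_1/p_2.
Hence x_2/x_1 = ((1/2)·p_1/p_2)^(1/(1.5)), i.e. raised to the 2/3 power.
Substitute x_2 = (x_2/x_1)·x_1 into the budget: x_1* = M/(p_1 + p_2·(x_2/x_1)).
Numerically x_2/x_1 = 0.520021, so x_1* = 136/(9 + 12·0.520021) = 8.9237 and x_2* = 0.520021·8.9237 = 4.6405.
At M' = 204: x_2* = 6.9608. Change: 6.9608 − 4.6405 = 2.3203.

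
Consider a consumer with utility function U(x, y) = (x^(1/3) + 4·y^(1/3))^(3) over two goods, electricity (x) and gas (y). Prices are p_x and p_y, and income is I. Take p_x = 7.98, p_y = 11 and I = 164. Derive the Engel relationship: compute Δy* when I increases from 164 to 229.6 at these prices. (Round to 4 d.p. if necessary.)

From the CES first-order condition, (1/4)·(y/x)^(2/3) = p_x/p_y.
Solve for the ratio: y/x = [4·p_x/p_y]^(1.5).
With the ratio pinned down, the budget gives x* = I/(p_x + p_y·(y/x)) and y* = (y/x)·x*.
Numerically y/x = 4.943167, so x* = 164/(7.98 + 11·4.943167) = 2.6301 and y* = 4.943167·2.6301 = 13.0011.
At I' = 229.6: y* = 18.2015. Change: 18.2015 − 13.0011 = 5.2004.

Δy* = 5.2004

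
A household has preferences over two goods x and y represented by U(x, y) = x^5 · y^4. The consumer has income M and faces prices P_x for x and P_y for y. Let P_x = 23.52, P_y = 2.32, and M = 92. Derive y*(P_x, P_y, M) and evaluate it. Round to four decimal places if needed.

Tangency: MRS = (5/4)·y/x = P_x/P_y.
So 5·P_y·y = 4·P_x·x; combined with the budget, a share 5/9 of income goes to x.
Demand: x*(P_x,P_y,M) = 5/9·M/P_x and y* = 4/9·M/P_y.
At P_x=23.52, P_y=2.32, M=92: y* = 4/9·92/2.32 = 17.6245.

y* = 17.6245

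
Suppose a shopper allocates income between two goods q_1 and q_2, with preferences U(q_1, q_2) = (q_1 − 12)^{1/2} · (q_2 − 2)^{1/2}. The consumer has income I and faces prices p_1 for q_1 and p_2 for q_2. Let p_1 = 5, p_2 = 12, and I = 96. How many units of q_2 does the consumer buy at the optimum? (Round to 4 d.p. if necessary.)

Let q_1' = q_1−12, q_2' = q_2−2. MRS = q_2'/q_1' = p_1/p_2.
After buying the subsistence bundle (12, 2), a share 0.5 of the remaining income goes to q_1: q_1* = 12 + 0.5·(I − 12p_1 − 2p_2)/p_1.
Discretionary income = 96 − 12·5 − 2·12 = 12; q_2* = 2 + 0.5·12/12 = 2.5.

q_2* = 2.5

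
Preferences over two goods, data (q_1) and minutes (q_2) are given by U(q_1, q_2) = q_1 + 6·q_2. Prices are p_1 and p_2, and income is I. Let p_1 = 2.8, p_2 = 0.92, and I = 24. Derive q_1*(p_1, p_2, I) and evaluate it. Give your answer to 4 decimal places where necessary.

Perfect substitutes: compare marginal utility per dollar. 1/p_1 vs 6/p_2 → 0.3571 vs 6.5217.
q_2 gives more utility per dollar, so spend all income on q_2: q_2* = I/p_2, q_1* = 0.
Numerically: q_1* = 0, q_2* = 26.087.

q_1* = 0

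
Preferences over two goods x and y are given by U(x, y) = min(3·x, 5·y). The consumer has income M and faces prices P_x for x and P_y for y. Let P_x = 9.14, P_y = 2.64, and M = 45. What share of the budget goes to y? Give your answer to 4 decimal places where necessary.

Here 5·9.14 + 3·2.64 = 53.62, giving x* = 4.1962 and y* = 2.5177.
Expenditure on y: 2.64·2.5177 = 6.6468; share = 0.1477.

share on y = 0.1477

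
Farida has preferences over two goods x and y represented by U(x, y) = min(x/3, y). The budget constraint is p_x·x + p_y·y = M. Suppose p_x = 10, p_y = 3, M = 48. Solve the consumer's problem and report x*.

Leontief preferences: the optimum is at the kink where x/3 = y/1, i.e. y = (1/3)·x.
Budget: p_x·x + p_y·(1/3)·x = M, so (3·p_x + p_y)·x = 3·M.
Demand: x*(p_x,p_y,M) = 3·M/(3·p_x + p_y), y* = M/(3·p_x + p_y).
Here 3·10 + 3 = 33, giving x* = 4.3636.

x* = 4.3636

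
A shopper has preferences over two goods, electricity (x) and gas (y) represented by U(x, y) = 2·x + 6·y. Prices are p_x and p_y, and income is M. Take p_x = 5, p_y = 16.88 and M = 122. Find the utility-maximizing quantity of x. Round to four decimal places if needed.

x* = 24.4

Linear utility — the consumer picks whichever good has higher MU/price: 2/5 = 0.4 vs 6/16.88 = 0.3555.
x gives more utility per dollar, so spend all income on x: x* = M/p_x, y* = 0.
Numerically: x* = 24.4, y* = 0.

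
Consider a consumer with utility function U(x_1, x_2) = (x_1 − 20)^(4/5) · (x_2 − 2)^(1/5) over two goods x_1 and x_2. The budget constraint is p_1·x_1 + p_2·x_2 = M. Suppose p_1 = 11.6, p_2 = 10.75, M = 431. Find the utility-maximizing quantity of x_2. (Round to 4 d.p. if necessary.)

After buying the subsistence bundle (20, 2), a share 0.8 of the remaining income goes to x_1: x_1* = 20 + 0.8·(M − 20p_1 − 2p_2)/p_1.
Discretionary income = 431 − 20·11.6 − 2·10.75 = 177.5; x_2* = 2 + 0.2·177.5/10.75 = 5.3023.

x_2* = 5.3023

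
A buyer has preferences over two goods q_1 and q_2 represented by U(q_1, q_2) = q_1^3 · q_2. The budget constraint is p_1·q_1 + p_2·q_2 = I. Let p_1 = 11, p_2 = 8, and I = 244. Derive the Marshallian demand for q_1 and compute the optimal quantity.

q_1* = 16.6364

Tangency: MRS = 3·q_2/q_1 = p_1/p_2.
So 3·p_2·q_2 = p_1·q_1; combined with the budget, a share 0.75 of income goes to q_1.
Demand: q_1*(p_1,p_2,I) = 0.75·I/p_1 and q_2* = 0.25·I/p_2.
At p_1=11, p_2=8, I=244: q_1* = 0.75·244/11 = 16.6364.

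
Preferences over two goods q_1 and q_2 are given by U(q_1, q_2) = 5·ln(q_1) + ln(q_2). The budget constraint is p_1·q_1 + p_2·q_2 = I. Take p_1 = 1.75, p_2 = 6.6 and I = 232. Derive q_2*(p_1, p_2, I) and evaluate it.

MU_q_1/MU_q_2 = (5·q_2)/(q_1); tangency sets this equal to p_1/p_2.
Rearranging, p_2·q_2 = (1/5)·p_1·q_1. Substituting into the budget gives p_1·q_1·(1 + (1/5)) = I.
Demand: q_1*(p_1,p_2,I) = 5/6·I/p_1 and q_2* = 1/6·I/p_2.
At p_1=1.75, p_2=6.6, I=232: q_2* = 1/6·232/6.6 = 5.8586.

q_2* = 5.8586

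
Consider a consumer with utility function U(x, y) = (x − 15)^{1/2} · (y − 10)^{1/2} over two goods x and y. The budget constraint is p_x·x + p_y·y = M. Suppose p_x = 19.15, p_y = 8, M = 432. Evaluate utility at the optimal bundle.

V = 2.6157

This is Cobb-Douglas in (x−15, y−10): tangency gives 0.5·p_y·(y−10) = 0.5·p_x·(x−15).
Substituting into the budget: x* = 15 + 0.5·(M − 15·p_x − 10·p_y)/p_x, and y* = 10 + 0.5·(…)/p_y.
Discretionary income = 432 − 15·19.15 − 10·8 = 64.75; x* = 15 + 0.5·64.75/19.15 = 16.6906; y* = 10 + 0.5·64.75/8 = 14.0469.
Utility at the optimum: U(16.6906, 14.0469) = 2.6157.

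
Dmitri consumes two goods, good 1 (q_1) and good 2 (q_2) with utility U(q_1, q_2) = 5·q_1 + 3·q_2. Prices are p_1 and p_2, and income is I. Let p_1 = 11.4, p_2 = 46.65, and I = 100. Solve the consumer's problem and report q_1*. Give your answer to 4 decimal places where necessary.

q_1* = 8.7719

Linear utility — the consumer picks whichever good has higher MU/price: 5/11.4 = 0.4386 vs 3/46.65 = 0.0643.
q_1 gives more utility per dollar, so spend all income on q_1: q_1* = I/p_1, q_2* = 0.
Numerically: q_1* = 8.7719, q_2* = 0.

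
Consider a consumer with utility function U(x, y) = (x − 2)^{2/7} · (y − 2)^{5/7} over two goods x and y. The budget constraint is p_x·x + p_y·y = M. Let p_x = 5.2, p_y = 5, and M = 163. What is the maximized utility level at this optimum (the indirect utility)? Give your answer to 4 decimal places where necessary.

MRS = (2/5)·(y−2)/(x−2). Tangency with p_x/p_y gives y−2 = (5/2)·(p_x/p_y)·(x−2).
Substituting into the budget: x* = 2 + 2/7·(M − 2·p_x − 2·p_y)/p_x, and y* = 2 + 5/7·(…)/p_y.
Discretionary income = 163 − 2·5.2 − 2·5 = 142.6; x* = 2 + 2/7·142.6/5.2 = 9.8352; y* = 2 + 5/7·142.6/5 = 22.3714.
Utility at the optimum: U(9.8352, 22.3714) = 15.5045.

V = 15.5045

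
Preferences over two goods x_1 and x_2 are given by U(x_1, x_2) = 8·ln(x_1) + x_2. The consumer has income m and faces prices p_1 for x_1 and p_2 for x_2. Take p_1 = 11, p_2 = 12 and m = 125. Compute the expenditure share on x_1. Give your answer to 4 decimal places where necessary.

MU_x_1 = 8/x_1, MU_x_2 = 1. Tangency: 8/x_1 = p_1/p_2.
So x_1*(p_1,p_2) = 8·p_2/p_1, independent of income; and x_2* = (m − 8·p_2)/p_2.
At the given prices: x_1* = 8·12/11 = 8.7273, and x_2* = 2.4167.
Expenditure on x_1: 11·8.7273 = 96; share = 0.768.

share on x_1 = 0.768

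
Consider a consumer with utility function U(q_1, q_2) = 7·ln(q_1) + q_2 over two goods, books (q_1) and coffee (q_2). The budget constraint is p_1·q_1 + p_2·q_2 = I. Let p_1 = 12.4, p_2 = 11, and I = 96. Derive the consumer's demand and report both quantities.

Set MRS = p_1/p_2: (7/q_1)/1 = p_1/p_2.
So q_1*(p_1,p_2) = 7·p_2/p_1, independent of income; and q_2* = (I − 7·p_2)/p_2.
At the given prices: q_1* = 7·11/12.4 = 6.2097, and q_2* = 1.7273.

q_1* = 6.2097, q_2* = 1.7273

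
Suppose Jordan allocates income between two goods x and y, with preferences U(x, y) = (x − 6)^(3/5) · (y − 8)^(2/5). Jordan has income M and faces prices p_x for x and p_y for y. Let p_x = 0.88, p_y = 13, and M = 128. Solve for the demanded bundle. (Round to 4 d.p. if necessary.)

x* = 18.7636, y* = 8.576

Substituting into the budget: x* = 6 + 0.6·(M − 6·p_x − 8·p_y)/p_x, and y* = 8 + 0.4·(…)/p_y.
Discretionary income = 128 − 6·0.88 − 8·13 = 18.72; x* = 6 + 0.6·18.72/0.88 = 18.7636; y* = 8 + 0.4·18.72/13 = 8.576.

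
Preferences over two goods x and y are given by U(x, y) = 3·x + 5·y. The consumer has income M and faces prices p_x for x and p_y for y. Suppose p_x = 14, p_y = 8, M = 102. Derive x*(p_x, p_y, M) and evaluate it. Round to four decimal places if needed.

Linear utility — the consumer picks whichever good has higher MU/price: 3/14 = 0.2143 vs 5/8 = 0.625.
y gives more utility per dollar, so spend all income on y: y* = M/p_y, x* = 0.
Numerically: x* = 0, y* = 12.75.

x* = 0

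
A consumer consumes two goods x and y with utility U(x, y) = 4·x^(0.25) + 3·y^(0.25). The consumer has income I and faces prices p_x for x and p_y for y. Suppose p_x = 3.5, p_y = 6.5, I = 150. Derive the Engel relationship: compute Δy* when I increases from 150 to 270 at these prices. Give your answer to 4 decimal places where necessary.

Δy* = 6.5844

Substitute y = (y/x)·x into the budget: x* = I/(p_x + p_y·(y/x)).
Numerically y/x = 0.298507, so x* = 150/(3.5 + 6.5·0.298507) = 27.572 and y* = 0.298507·27.572 = 8.2304.
At I' = 270: y* = 14.8148. Change: 14.8148 − 8.2304 = 6.5844.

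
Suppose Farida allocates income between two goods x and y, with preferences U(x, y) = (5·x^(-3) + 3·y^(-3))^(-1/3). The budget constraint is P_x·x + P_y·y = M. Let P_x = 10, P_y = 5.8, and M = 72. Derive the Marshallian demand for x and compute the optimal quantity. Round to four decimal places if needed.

x* = 4.5428

From the CES first-order condition, (5/3)·(y/x)^(4) = P_x/P_y.
Hence y/x = ((3/5)·P_x/P_y)^(1/(4)), i.e. raised to the 0.25 power.
Substitute y = (y/x)·x into the budget: x* = M/(P_x + P_y·(y/x)).
Numerically y/x = 1.008511, so x* = 72/(10 + 5.8·1.008511) = 4.5428.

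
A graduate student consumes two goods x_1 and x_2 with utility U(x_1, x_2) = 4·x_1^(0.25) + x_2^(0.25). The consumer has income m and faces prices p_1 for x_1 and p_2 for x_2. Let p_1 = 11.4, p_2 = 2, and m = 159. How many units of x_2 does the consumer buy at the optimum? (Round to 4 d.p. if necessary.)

x_2* = 17.455

Numerically x_2/x_1 = 1.603565, so x_1* = 159/(11.4 + 2·1.603565) = 10.8851 and x_2* = 1.603565·10.8851 = 17.455.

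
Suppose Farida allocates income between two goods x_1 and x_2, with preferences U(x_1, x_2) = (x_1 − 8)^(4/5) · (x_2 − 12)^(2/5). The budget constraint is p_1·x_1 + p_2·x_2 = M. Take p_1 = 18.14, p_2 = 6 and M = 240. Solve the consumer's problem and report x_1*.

MRS = 2·(x_2−12)/(x_1−8). Tangency with p_1/p_2 gives x_2−12 = (1/2)·(p_1/p_2)·(x_1−8).
After buying the subsistence bundle (8, 12), a share 2/3 of the remaining income goes to x_1: x_1* = 8 + 2/3·(M − 8p_1 − 12p_2)/p_1.
Discretionary income = 240 − 8·18.14 − 12·6 = 22.88; x_1* = 8 + 2/3·22.88/18.14 = 8.8409.

x_1* = 8.8409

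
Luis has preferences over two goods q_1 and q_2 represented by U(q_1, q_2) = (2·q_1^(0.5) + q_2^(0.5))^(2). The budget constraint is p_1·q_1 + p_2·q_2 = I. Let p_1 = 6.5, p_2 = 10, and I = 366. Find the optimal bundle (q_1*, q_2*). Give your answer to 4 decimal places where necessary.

q_1* = 48.4367, q_2* = 5.1161

MRS = MU_q_1/MU_q_2 = 2·(q_2/q_1)^(0.5). Set equal to p_1/p_2.
Hence q_2/q_1 = ((1/2)·p_1/p_2)^(1/(0.5)), i.e. raised to the 2 power.
Substitute q_2 = (q_2/q_1)·q_1 into the budget: q_1* = I/(p_1 + p_2·(q_2/q_1)).
Numerically q_2/q_1 = 0.105625, so q_1* = 366/(6.5 + 10·0.105625) = 48.4367 and q_2* = 0.105625·48.4367 = 5.1161.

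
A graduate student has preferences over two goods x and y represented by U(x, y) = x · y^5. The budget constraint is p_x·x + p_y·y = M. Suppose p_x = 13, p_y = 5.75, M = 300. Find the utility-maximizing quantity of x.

The MRS is (1/5)·y/x. Set MRS = p_x/p_y.
Rearranging, p_y·y = 5·p_x·x. Substituting into the budget gives p_x·x·(1 + 5) = M.
Demand: x*(p_x,p_y,M) = 1/6·M/p_x and y* = 5/6·M/p_y.
At p_x=13, p_y=5.75, M=300: x* = 1/6·300/13 = 3.8462.

x* = 3.8462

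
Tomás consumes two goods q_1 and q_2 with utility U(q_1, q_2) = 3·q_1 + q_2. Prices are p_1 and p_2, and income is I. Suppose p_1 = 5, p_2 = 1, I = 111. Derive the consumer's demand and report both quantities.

Linear utility — the consumer picks whichever good has higher MU/price: 3/5 = 0.6 vs 1/1 = 1.
q_2 gives more utility per dollar, so spend all income on q_2: q_2* = I/p_2, q_1* = 0.
Numerically: q_1* = 0, q_2* = 111.

q_1* = 0, q_2* = 111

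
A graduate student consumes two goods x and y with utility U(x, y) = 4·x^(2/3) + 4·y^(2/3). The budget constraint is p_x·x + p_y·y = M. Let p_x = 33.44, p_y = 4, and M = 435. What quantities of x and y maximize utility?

MU_x ∝ 4·x^(-1/3), MU_y ∝ 4·y^(-1/3), so MRS = (y/x)^(1/3) = p_x/p_y.
Solve for the ratio: y/x = [p_x/p_y]^(3).
With the ratio pinned down, the budget gives x* = M/(p_x + p_y·(y/x)) and y* = (y/x)·x*.
Numerically y/x = 584.277056, so x* = 435/(33.44 + 4·584.277056) = 0.1835 and y* = 584.277056·0.1835 = 107.2159.

x* = 0.1835, y* = 107.2159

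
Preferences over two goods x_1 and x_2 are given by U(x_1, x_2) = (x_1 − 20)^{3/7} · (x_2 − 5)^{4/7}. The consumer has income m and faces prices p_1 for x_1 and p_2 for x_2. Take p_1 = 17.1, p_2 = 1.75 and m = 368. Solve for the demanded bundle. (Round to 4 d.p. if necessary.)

x_1* = 20.4323, x_2* = 10.6327

Substituting into the budget: x_1* = 20 + 3/7·(m − 20·p_1 − 5·p_2)/p_1, and x_2* = 5 + 4/7·(…)/p_2.
Discretionary income = 368 − 20·17.1 − 5·1.75 = 17.25; x_1* = 20 + 3/7·17.25/17.1 = 20.4323; x_2* = 5 + 4/7·17.25/1.75 = 10.6327.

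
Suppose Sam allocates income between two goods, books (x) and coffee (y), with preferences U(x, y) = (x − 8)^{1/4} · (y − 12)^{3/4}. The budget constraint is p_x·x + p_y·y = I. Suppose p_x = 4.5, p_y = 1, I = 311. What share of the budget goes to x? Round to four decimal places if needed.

MRS = (1/3)·(y−12)/(x−8). Tangency with p_x/p_y gives y−12 = 3·(p_x/p_y)·(x−8).
Substituting into the budget: x* = 8 + 0.25·(I − 8·p_x − 12·p_y)/p_x, and y* = 12 + 0.75·(…)/p_y.
Discretionary income = 311 − 8·4.5 − 12·1 = 263; x* = 8 + 0.25·263/4.5 = 22.6111; y* = 12 + 0.75·263/1 = 209.25.
Expenditure on x: 4.5·22.6111 = 101.75; share = 0.3272.

share on x = 0.3272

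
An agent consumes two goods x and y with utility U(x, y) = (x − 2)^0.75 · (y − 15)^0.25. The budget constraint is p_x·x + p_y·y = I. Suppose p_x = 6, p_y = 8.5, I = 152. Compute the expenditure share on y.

Discretionary income = 152 − 2·6 − 15·8.5 = 12.5; x* = 2 + 0.75·12.5/6 = 3.5625; y* = 15 + 0.25·12.5/8.5 = 15.3676.
Expenditure on y: 8.5·15.3676 = 130.625; share = 0.8594.

share on y = 0.8594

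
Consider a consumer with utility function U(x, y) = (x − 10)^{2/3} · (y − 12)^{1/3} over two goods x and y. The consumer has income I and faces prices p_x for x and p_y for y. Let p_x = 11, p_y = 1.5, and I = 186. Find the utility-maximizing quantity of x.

MRS = 2·(y−12)/(x−10). Tangency with p_x/p_y gives y−12 = (1/2)·(p_x/p_y)·(x−10).
Substituting into the budget: x* = 10 + 2/3·(I − 10·p_x − 12·p_y)/p_x, and y* = 12 + 1/3·(…)/p_y.
Discretionary income = 186 − 10·11 − 12·1.5 = 58; x* = 10 + 2/3·58/11 = 13.5152.

x* = 13.5152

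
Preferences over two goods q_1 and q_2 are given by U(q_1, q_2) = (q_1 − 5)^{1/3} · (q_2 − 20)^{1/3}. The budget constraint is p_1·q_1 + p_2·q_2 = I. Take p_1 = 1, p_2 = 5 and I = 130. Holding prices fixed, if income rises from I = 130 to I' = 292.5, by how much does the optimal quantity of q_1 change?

Δq_1* = 81.25

Let q_1' = q_1−5, q_2' = q_2−20. MRS = q_2'/q_1' = p_1/p_2.
Substituting into the budget: q_1* = 5 + 0.5·(I − 5·p_1 − 20·p_2)/p_1, and q_2* = 20 + 0.5·(…)/p_2.
Discretionary income = 130 − 5·1 − 20·5 = 25; q_1* = 5 + 0.5·25/1 = 17.5.
At I' = 292.5: q_1* = 98.75. Change: 98.75 − 17.5 = 81.25.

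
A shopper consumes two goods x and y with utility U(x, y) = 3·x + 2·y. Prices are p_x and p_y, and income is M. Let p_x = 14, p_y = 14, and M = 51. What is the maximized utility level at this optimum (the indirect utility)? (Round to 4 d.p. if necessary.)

V = 10.9286

Perfect substitutes: compare marginal utility per dollar. 3/p_x vs 2/p_y → 0.2143 vs 0.1429.
x gives more utility per dollar, so spend all income on x: x* = M/p_x, y* = 0.
Numerically: x* = 3.6429, y* = 0.
Utility at the optimum: U(3.6429, 0) = 10.9286.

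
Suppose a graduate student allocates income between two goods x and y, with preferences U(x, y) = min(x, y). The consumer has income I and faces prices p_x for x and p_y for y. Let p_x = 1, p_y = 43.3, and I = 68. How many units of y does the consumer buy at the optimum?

y* = 1.535

Leontief preferences: the optimum is at the kink where x/1 = y/1, i.e. y = x.
Budget: p_x·x + p_y·x = I, so (p_x + p_y)·x = I.
Demand: x*(p_x,p_y,I) = I/(p_x + p_y), y* = I/(p_x + p_y).
Here 1 + 43.3 = 44.3, giving y* = 1.535.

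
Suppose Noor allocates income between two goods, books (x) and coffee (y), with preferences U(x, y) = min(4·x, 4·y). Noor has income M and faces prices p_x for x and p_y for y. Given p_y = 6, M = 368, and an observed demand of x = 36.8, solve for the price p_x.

Leontief preferences: the optimum is at the kink where x/4 = y/4, i.e. y = x.
Budget: p_x·x + p_y·x = M, so (4·p_x + 4·p_y)·x = 4·M.
Demand: x*(p_x,p_y,M) = 4·M/(4·p_x + 4·p_y), y* = 4·M/(4·p_x + 4·p_y).
Set x* = 36.8 in the demand function and solve for p_x: p_x = 4.

p_x = 4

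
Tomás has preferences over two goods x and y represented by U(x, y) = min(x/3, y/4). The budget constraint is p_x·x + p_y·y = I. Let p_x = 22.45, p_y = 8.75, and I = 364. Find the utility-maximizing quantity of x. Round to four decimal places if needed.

With perfect complements, no substitution: consume in ratio x:y = 3:4.
Budget: p_x·x + p_y·(4/3)·x = I, so (3·p_x + 4·p_y)·x = 3·I.
Demand: x*(p_x,p_y,I) = 3·I/(3·p_x + 4·p_y), y* = 4·I/(3·p_x + 4·p_y).
Here 3·22.45 + 4·8.75 = 102.35, giving x* = 10.6693.

x* = 10.6693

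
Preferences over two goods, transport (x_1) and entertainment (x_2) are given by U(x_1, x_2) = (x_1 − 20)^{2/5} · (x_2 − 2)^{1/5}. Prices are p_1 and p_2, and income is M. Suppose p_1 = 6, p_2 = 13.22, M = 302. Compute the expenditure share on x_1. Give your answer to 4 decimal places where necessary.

Let x_1' = x_1−20, x_2' = x_2−2. MRS = 2·x_2'/x_1' = p_1/p_2.
Substituting into the budget: x_1* = 20 + 2/3·(M − 20·p_1 − 2·p_2)/p_1, and x_2* = 2 + 1/3·(…)/p_2.
Discretionary income = 302 − 20·6 − 2·13.22 = 155.56; x_1* = 20 + 2/3·155.56/6 = 37.2844; x_2* = 2 + 1/3·155.56/13.22 = 5.9223.
Expenditure on x_1: 6·37.2844 = 223.7067; share = 0.7408.

share on x_1 = 0.7408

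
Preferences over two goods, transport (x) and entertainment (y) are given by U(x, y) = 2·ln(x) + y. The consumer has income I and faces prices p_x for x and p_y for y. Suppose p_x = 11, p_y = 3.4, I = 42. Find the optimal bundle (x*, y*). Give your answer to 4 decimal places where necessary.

x* = 0.6182, y* = 10.3529

Set MRS = p_x/p_y: (2/x)/1 = p_x/p_y.
So x*(p_x,p_y) = 2·p_y/p_x, independent of income; and y* = (I − 2·p_y)/p_y.
At the given prices: x* = 2·3.4/11 = 0.6182, and y* = 10.3529.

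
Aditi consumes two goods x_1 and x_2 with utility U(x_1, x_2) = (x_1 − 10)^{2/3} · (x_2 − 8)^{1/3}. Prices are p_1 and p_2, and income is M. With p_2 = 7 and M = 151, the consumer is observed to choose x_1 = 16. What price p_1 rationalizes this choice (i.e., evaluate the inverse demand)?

Let x_1' = x_1−10, x_2' = x_2−8. MRS = 2·x_2'/x_1' = p_1/p_2.
Substituting into the budget: x_1* = 10 + 2/3·(M − 10·p_1 − 8·p_2)/p_1, and x_2* = 8 + 1/3·(…)/p_2.
Set x_1* = 16 in the demand function and solve for p_1: p_1 = 5.

p_1 = 5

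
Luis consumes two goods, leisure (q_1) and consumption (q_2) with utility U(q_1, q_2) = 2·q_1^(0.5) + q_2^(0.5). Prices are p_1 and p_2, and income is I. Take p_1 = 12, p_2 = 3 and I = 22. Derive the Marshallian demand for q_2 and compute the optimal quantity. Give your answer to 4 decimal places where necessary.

q_2* = 3.6667

MU_q_1 ∝ 2·q_1^(-0.5), MU_q_2 ∝ q_2^(-0.5), so MRS = 2·(q_2/q_1)^(0.5) = p_1/p_2.
Hence q_2/q_1 = ((1/2)·p_1/p_2)^(1/(0.5)), i.e. raised to the 2 power.
Substitute q_2 = (q_2/q_1)·q_1 into the budget: q_1* = I/(p_1 + p_2·(q_2/q_1)).
Numerically q_2/q_1 = 4, so q_1* = 22/(12 + 3·4) = 0.9167 and q_2* = 4·0.9167 = 3.6667.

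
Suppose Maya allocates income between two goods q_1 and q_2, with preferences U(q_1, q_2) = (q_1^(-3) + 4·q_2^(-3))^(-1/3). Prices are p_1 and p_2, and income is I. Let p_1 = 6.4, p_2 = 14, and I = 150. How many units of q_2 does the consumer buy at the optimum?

Substitute q_2 = (q_2/q_1)·q_1 into the budget: q_1* = I/(p_1 + p_2·(q_2/q_1)).
Numerically q_2/q_1 = 1.162861, so q_1* = 150/(6.4 + 14·1.162861) = 6.6137 and q_2* = 1.162861·6.6137 = 7.6909.

q_2* = 7.6909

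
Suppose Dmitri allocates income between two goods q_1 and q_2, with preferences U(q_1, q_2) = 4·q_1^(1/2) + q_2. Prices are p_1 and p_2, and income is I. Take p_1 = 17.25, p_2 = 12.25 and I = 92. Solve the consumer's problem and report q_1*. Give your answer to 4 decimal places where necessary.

Set MRS = p_1/p_2: 2·q_1^(−1/2) = p_1/p_2.
Solve: √q_1 = 2·p_2/p_1, so q_1*(p_1,p_2) = (2·p_2/p_1)², and q_2* = (I − p_1·q_1*)/p_2.
Plugging in: q_1* = (2·12.25/17.25)² = 2.0172.

q_1* = 2.0172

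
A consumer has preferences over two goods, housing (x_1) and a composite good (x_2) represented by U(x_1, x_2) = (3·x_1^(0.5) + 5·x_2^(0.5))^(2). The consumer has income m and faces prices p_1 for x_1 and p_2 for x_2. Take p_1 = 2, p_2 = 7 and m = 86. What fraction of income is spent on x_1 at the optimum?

share on x_1 = 0.5575

MRS = MU_x_1/MU_x_2 = (3/5)·(x_2/x_1)^(0.5). Set equal to p_1/p_2.
Solve for the ratio: x_2/x_1 = [(5/3)·p_1/p_2]^(2).
With the ratio pinned down, the budget gives x_1* = m/(p_1 + p_2·(x_2/x_1)) and x_2* = (x_2/x_1)·x_1*.
Numerically x_2/x_1 = 0.226757, so x_1* = 86/(2 + 7·0.226757) = 23.9735 and x_2* = 0.226757·23.9735 = 5.4362.
Expenditure on x_1: 2·23.9735 = 47.9469; share = 0.5575.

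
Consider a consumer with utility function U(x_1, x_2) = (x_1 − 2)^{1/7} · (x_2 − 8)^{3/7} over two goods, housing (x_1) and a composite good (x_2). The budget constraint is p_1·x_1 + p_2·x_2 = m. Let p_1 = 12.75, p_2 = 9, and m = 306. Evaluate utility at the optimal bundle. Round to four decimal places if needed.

V = 4.1568

This is Cobb-Douglas in (x_1−2, x_2−8): tangency gives 1/7·p_2·(x_2−8) = 3/7·p_1·(x_1−2).
Substituting into the budget: x_1* = 2 + 0.25·(m − 2·p_1 − 8·p_2)/p_1, and x_2* = 8 + 0.75·(…)/p_2.
Discretionary income = 306 − 2·12.75 − 8·9 = 208.5; x_1* = 2 + 0.25·208.5/12.75 = 6.0882; x_2* = 8 + 0.75·208.5/9 = 25.375.
Utility at the optimum: U(6.0882, 25.375) = 4.1568.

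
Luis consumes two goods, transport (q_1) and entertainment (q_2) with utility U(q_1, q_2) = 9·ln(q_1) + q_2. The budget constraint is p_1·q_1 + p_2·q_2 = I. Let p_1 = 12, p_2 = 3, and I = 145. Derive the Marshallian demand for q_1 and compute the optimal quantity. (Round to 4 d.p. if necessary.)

q_1* = 2.25

Set MRS = p_1/p_2: (9/q_1)/1 = p_1/p_2.
So q_1*(p_1,p_2) = 9·p_2/p_1, independent of income; and q_2* = (I − 9·p_2)/p_2.
At the given prices: q_1* = 9·3/12 = 2.25.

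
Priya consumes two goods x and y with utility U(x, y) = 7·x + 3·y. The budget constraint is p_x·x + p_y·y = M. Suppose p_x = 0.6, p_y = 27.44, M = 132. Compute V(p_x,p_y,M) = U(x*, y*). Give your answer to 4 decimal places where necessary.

V = 1540

Perfect substitutes: compare marginal utility per dollar. 7/p_x vs 3/p_y → 11.6667 vs 0.1093.
x gives more utility per dollar, so spend all income on x: x* = M/p_x, y* = 0.
Numerically: x* = 220, y* = 0.
Utility at the optimum: U(220, 0) = 1540.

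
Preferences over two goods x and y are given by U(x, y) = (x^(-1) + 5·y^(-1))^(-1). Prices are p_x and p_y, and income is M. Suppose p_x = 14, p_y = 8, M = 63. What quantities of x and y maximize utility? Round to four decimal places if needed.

From the CES first-order condition, (1/5)·(y/x)^(2) = p_x/p_y.
Hence y/x = (5·p_x/p_y)^(1/(2)), i.e. raised to the 0.5 power.
Substitute y = (y/x)·x into the budget: x* = M/(p_x + p_y·(y/x)).
Numerically y/x = 2.95804, so x* = 63/(14 + 8·2.95804) = 1.6727 and y* = 2.95804·1.6727 = 4.9478.

x* = 1.6727, y* = 4.9478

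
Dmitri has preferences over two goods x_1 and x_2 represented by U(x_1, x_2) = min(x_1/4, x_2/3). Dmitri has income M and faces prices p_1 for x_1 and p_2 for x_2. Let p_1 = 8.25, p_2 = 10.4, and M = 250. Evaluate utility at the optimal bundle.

Here 4·8.25 + 3·10.4 = 64.2, giving x_1* = 15.5763 and x_2* = 11.6822.
Utility at the optimum: U(15.5763, 11.6822) = 3.8941.

V = 3.8941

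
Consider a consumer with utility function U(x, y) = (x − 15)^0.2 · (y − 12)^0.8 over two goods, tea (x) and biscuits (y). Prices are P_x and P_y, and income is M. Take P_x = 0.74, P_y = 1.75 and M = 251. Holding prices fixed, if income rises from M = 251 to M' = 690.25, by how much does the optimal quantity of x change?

Δx* = 118.7162

MRS = (1/4)·(y−12)/(x−15). Tangency with P_x/P_y gives y−12 = 4·(P_x/P_y)·(x−15).
Substituting into the budget: x* = 15 + 0.2·(M − 15·P_x − 12·P_y)/P_x, and y* = 12 + 0.8·(…)/P_y.
Discretionary income = 251 − 15·0.74 − 12·1.75 = 218.9; x* = 15 + 0.2·218.9/0.74 = 74.1622.
At M' = 690.25: x* = 192.8784. Change: 192.8784 − 74.1622 = 118.7162.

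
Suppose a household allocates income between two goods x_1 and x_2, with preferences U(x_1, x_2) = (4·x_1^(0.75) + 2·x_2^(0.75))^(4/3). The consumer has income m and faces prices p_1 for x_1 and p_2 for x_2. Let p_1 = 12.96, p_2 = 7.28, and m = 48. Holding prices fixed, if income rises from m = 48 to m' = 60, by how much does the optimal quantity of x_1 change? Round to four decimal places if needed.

Δx_1* = 0.6845

MRS = MU_x_1/MU_x_2 = 2·(x_2/x_1)^(0.25). Set equal to p_1/p_2.
Solve for the ratio: x_2/x_1 = [(1/2)·p_1/p_2]^(4).
With the ratio pinned down, the budget gives x_1* = m/(p_1 + p_2·(x_2/x_1)) and x_2* = (x_2/x_1)·x_1*.
Numerically x_2/x_1 = 0.627732, so x_1* = 48/(12.96 + 7.28·0.627732) = 2.7382.
At m' = 60: x_1* = 3.4227. Change: 3.4227 − 2.7382 = 0.6845.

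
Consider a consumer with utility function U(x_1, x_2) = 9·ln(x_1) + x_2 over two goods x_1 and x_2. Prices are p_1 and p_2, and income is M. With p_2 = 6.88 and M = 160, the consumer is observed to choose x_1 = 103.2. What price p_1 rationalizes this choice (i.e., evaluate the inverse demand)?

p_1 = 0.6

Set MRS = p_1/p_2: (9/x_1)/1 = p_1/p_2.
So x_1*(p_1,p_2) = 9·p_2/p_1, independent of income; and x_2* = (M − 9·p_2)/p_2.
Set x_1* = 103.2 in the demand function and solve for p_1: p_1 = 0.6.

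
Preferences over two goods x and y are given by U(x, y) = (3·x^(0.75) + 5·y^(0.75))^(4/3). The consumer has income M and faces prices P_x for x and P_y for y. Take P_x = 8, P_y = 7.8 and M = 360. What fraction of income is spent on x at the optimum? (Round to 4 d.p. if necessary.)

share on x = 0.1072

Substitute y = (y/x)·x into the budget: x* = M/(P_x + P_y·(y/x)).
Numerically y/x = 8.538401, so x* = 360/(8 + 7.8·8.538401) = 4.8258 and y* = 8.538401·4.8258 = 41.2043.
Expenditure on x: 8·4.8258 = 38.6061; share = 0.1072.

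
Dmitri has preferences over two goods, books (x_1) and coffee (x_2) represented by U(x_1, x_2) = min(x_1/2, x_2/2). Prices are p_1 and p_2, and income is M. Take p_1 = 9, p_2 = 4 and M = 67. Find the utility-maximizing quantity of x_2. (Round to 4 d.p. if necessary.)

With perfect complements, no substitution: consume in ratio x_1:x_2 = 2:2.
Budget: p_1·x_1 + p_2·x_1 = M, so (2·p_1 + 2·p_2)·x_1 = 2·M.
Demand: x_1*(p_1,p_2,M) = 2·M/(2·p_1 + 2·p_2), x_2* = 2·M/(2·p_1 + 2·p_2).
Here 2·9 + 2·4 = 26, giving x_2* = 5.1538.

x_2* = 5.1538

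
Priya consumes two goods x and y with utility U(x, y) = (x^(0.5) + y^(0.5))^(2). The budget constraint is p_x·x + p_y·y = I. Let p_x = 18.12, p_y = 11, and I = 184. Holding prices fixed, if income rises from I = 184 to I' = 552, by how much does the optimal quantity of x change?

Δx* = 7.6717

From the CES first-order condition, (y/x)^(0.5) = p_x/p_y.
Hence y/x = (p_x/p_y)^(1/(0.5)), i.e. raised to the 2 power.
With the ratio pinned down, the budget gives x* = I/(p_x + p_y·(y/x)) and y* = (y/x)·x*.
Numerically y/x = 2.713507, so x* = 184/(18.12 + 11·2.713507) = 3.8358.
At I' = 552: x* = 11.5075. Change: 11.5075 − 3.8358 = 7.6717.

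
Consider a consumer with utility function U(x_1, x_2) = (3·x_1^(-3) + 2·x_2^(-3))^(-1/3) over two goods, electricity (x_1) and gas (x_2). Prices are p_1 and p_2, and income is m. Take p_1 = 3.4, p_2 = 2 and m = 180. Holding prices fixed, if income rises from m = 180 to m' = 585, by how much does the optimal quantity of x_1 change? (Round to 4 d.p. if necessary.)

MU_x_1 ∝ 3·x_1^(-4), MU_x_2 ∝ 2·x_2^(-4), so MRS = (3/2)·(x_2/x_1)^(4) = p_1/p_2.
Hence x_2/x_1 = ((2/3)·p_1/p_2)^(1/(4)), i.e. raised to the 0.25 power.
Substitute x_2 = (x_2/x_1)·x_1 into the budget: x_1* = m/(p_1 + p_2·(x_2/x_1)).
Numerically x_2/x_1 = 1.031785, so x_1* = 180/(3.4 + 2·1.031785) = 32.9455.
At m' = 585: x_1* = 107.0728. Change: 107.0728 − 32.9455 = 74.1273.

Δx_1* = 74.1273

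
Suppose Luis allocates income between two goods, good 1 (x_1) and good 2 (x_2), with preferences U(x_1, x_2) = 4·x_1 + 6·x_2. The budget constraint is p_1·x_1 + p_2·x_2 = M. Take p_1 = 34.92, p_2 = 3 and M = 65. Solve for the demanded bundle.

x_1* = 0, x_2* = 21.6667

Linear utility — the consumer picks whichever good has higher MU/price: 4/34.92 = 0.1145 vs 6/3 = 2.
x_2 gives more utility per dollar, so spend all income on x_2: x_2* = M/p_2, x_1* = 0.
Numerically: x_1* = 0, x_2* = 21.6667.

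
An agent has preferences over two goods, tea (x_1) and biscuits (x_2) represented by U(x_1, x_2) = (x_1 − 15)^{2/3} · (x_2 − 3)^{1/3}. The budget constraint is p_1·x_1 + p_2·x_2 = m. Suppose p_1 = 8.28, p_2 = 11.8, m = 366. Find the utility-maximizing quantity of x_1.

x_1* = 31.6184

This is Cobb-Douglas in (x_1−15, x_2−3): tangency gives 2/3·p_2·(x_2−3) = 1/3·p_1·(x_1−15).
After buying the subsistence bundle (15, 3), a share 2/3 of the remaining income goes to x_1: x_1* = 15 + 2/3·(m − 15p_1 − 3p_2)/p_1.
Discretionary income = 366 − 15·8.28 − 3·11.8 = 206.4; x_1* = 15 + 2/3·206.4/8.28 = 31.6184.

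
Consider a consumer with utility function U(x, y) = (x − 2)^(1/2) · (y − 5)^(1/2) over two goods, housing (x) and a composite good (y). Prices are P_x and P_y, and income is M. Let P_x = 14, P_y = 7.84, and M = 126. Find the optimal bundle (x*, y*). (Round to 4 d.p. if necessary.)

x* = 4.1, y* = 8.75

This is Cobb-Douglas in (x−2, y−5): tangency gives 0.5·P_y·(y−5) = 0.5·P_x·(x−2).
After buying the subsistence bundle (2, 5), a share 0.5 of the remaining income goes to x: x* = 2 + 0.5·(M − 2P_x − 5P_y)/P_x.
Discretionary income = 126 − 2·14 − 5·7.84 = 58.8; x* = 2 + 0.5·58.8/14 = 4.1; y* = 5 + 0.5·58.8/7.84 = 8.75.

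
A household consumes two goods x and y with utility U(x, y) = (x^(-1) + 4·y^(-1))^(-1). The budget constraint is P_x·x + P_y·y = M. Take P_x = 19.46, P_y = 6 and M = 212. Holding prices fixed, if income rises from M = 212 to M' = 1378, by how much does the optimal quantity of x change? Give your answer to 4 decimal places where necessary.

Δx* = 28.3898

From the CES first-order condition, (1/4)·(y/x)^(2) = P_x/P_y.
Hence y/x = (4·P_x/P_y)^(1/(2)), i.e. raised to the 0.5 power.
Substitute y = (y/x)·x into the budget: x* = M/(P_x + P_y·(y/x)).
Numerically y/x = 3.601851, so x* = 212/(19.46 + 6·3.601851) = 5.1618.
At M' = 1378: x* = 33.5516. Change: 33.5516 − 5.1618 = 28.3898.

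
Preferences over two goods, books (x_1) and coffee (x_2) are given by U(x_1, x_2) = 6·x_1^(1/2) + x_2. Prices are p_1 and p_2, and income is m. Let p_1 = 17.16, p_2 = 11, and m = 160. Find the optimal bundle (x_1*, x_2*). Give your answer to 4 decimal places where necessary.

x_1* = 3.6982, x_2* = 8.7762

MU_x_1 = 3/√x_1, MU_x_2 = 1. Tangency: 3/√x_1 = p_1/p_2.
Thus x_1* = (3·p_2/p_1)² — independent of m — with the rest of income spent on x_2.
Plugging in: x_1* = (3·11/17.16)² = 3.6982, x_2* = 8.7762.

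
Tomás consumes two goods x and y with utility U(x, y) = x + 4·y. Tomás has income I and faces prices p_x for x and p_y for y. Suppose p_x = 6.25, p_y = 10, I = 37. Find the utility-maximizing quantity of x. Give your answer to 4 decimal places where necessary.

Numerically: x* = 0, y* = 3.7.

x* = 0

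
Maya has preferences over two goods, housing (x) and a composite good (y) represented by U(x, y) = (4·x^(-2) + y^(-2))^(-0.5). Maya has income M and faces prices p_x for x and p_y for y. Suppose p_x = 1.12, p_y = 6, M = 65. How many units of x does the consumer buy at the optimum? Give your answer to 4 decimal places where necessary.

From the CES first-order condition, 4·(y/x)^(3) = p_x/p_y.
Solve for the ratio: y/x = [(1/4)·p_x/p_y]^(1/3).
With the ratio pinned down, the budget gives x* = M/(p_x + p_y·(y/x)) and y* = (y/x)·x*.
Numerically y/x = 0.360027, so x* = 65/(1.12 + 6·0.360027) = 19.8161.

x* = 19.8161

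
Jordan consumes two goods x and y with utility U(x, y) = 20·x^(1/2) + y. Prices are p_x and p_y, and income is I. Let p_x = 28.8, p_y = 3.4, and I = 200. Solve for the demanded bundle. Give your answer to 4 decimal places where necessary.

x* = 1.3937, y* = 47.018

MU_x = 10/√x, MU_y = 1. Tangency: 10/√x = p_x/p_y.
Solve: √x = 10·p_y/p_x, so x*(p_x,p_y) = (10·p_y/p_x)², and y* = (I − p_x·x*)/p_y.
Plugging in: x* = (10·3.4/28.8)² = 1.3937, y* = 47.018.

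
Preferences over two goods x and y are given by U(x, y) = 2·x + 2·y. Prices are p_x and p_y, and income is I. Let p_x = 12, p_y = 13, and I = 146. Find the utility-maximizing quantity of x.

x* = 12.1667

Perfect substitutes: compare marginal utility per dollar. 2/p_x vs 2/p_y → 0.1667 vs 0.1538.
x gives more utility per dollar, so spend all income on x: x* = I/p_x, y* = 0.
Numerically: x* = 12.1667, y* = 0.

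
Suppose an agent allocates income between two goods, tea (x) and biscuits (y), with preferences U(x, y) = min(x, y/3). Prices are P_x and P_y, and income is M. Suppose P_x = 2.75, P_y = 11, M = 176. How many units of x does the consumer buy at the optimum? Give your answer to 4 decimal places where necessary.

Leontief preferences: the optimum is at the kink where x/1 = y/3, i.e. y = 3·x.
Budget: P_x·x + P_y·3·x = M, so (P_x + 3·P_y)·x = M.
Demand: x*(P_x,P_y,M) = M/(P_x + 3·P_y), y* = 3·M/(P_x + 3·P_y).
Here 2.75 + 3·11 = 35.75, giving x* = 4.9231.

x* = 4.9231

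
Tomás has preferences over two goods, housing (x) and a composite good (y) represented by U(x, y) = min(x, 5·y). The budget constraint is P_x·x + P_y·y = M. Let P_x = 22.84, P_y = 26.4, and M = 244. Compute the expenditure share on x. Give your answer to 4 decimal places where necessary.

Leontief preferences: the optimum is at the kink where x/5 = y/1, i.e. y = (1/5)·x.
Budget: P_x·x + P_y·(1/5)·x = M, so (5·P_x + P_y)·x = 5·M.
Demand: x*(P_x,P_y,M) = 5·M/(5·P_x + P_y), y* = M/(5·P_x + P_y).
Here 5·22.84 + 26.4 = 140.6, giving x* = 8.6771 and y* = 1.7354.
Expenditure on x: 22.84·8.6771 = 198.1849; share = 0.8122.

share on x = 0.8122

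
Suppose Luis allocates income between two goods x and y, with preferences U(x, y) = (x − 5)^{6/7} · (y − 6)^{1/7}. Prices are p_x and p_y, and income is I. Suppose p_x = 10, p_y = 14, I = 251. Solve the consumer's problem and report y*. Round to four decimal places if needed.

MRS = 6·(y−6)/(x−5). Tangency with p_x/p_y gives y−6 = (1/6)·(p_x/p_y)·(x−5).
Substituting into the budget: x* = 5 + 6/7·(I − 5·p_x − 6·p_y)/p_x, and y* = 6 + 1/7·(…)/p_y.
Discretionary income = 251 − 5·10 − 6·14 = 117; y* = 6 + 1/7·117/14 = 7.1939.

y* = 7.1939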